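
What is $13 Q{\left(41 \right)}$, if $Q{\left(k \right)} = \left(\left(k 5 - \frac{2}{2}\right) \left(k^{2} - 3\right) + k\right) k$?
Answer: $182474149$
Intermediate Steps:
$Q{\left(k \right)} = k \left(k + \left(-1 + 5 k\right) \left(-3 + k^{2}\right)\right)$ ($Q{\left(k \right)} = \left(\left(5 k - 1\right) \left(-3 + k^{2}\right) + k\right) k = \left(\left(-1 + 5 k\right) \left(-3 + k^{2}\right) + k\right) k = \left(k + \left(-1 + 5 k\right) \left(-3 + k^{2}\right)\right) k = k \left(k + \left(-1 + 5 k\right) \left(-3 + k^{2}\right)\right)$)
$13 Q{\left(41 \right)} = 13 \cdot 41 \left(3 - 41^{2} - 574 + 5 \cdot 41^{3}\right) = 13 \cdot 41 \left(3 - 1681 - 574 + 5 \cdot 68921\right) = 13 \cdot 41 \left(3 - 1681 - 574 + 344605\right) = 13 \cdot 41 \cdot 342353 = 13 \cdot 14036473 = 182474149$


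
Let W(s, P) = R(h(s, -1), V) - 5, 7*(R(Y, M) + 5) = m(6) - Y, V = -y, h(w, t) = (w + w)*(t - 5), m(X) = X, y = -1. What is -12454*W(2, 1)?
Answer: 498160/7 ≈ 71166.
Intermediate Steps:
h(w, t) = 2*w*(-5 + t) (h(w, t) = (2*w)*(-5 + t) = 2*w*(-5 + t))
V = 1 (V = -1*(-1) = 1)
R(Y, M) = -29/7 - Y/7 (R(Y, M) = -5 + (6 - Y)/7 = -5 + (6/7 - Y/7) = -29/7 - Y/7)
W(s, P) = -64/7 + 12*s/7 (W(s, P) = (-29/7 - 2*s*(-5 - 1)/7) - 5 = (-29/7 - 2*s*(-6)/7) - 5 = (-29/7 - (-12)*s/7) - 5 = (-29/7 + 12*s/7) - 5 = -64/7 + 12*s/7)
-12454*W(2, 1) = -12454*(-64/7 + (12/7)*2) = -12454*(-64/7 + 24/7) = -12454*(-40/7) = 498160/7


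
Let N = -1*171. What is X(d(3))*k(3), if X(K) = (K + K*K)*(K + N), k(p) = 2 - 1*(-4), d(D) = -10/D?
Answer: -73220/9 ≈ -8135.6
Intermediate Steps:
N = -171
k(p) = 6 (k(p) = 2 + 4 = 6)
X(K) = (-171 + K)*(K + K²) (X(K) = (K + K*K)*(K - 171) = (K + K²)*(-171 + K) = (-171 + K)*(K + K²))
X(d(3))*k(3) = ((-10/3)*(-171 + (-10/3)² - (-1700)/3))*6 = ((-10*⅓)*(-171 + (-10*⅓)² - (-1700)/3))*6 = -10*(-171 + (-10/3)² - 170*(-10/3))/3*6 = -10*(-171 + 100/9 + 1700/3)/3*6 = -10/3*3661/9*6 = -36610/27*6 = -73220/9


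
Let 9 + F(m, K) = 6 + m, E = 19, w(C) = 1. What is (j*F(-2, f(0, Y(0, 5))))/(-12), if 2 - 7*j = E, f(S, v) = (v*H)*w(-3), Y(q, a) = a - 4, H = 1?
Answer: -85/84 ≈ -1.0119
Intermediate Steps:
Y(q, a) = -4 + a
f(S, v) = v (f(S, v) = (v*1)*1 = v*1 = v)
j = -17/7 (j = 2/7 - 1/7*19 = 2/7 - 19/7 = -17/7 ≈ -2.4286)
F(m, K) = -3 + m (F(m, K) = -9 + (6 + m) = -3 + m)
(j*F(-2, f(0, Y(0, 5))))/(-12) = -17*(-3 - 2)/7/(-12) = -17/7*(-5)*(-1/12) = (85/7)*(-1/12) = -85/84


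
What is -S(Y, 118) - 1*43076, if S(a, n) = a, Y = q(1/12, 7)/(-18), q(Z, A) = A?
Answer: -775361/18 ≈ -43076.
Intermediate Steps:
Y = -7/18 (Y = 7/(-18) = 7*(-1/18) = -7/18 ≈ -0.38889)
-S(Y, 118) - 1*43076 = -1*(-7/18) - 1*43076 = 7/18 - 43076 = -775361/18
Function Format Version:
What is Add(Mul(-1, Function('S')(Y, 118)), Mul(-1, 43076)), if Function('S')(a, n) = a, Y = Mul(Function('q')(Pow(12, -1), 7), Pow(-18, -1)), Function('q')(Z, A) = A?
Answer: Rational(-775361, 18) ≈ -43076.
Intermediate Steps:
Y = Rational(-7, 18) (Y = Mul(7, Pow(-18, -1)) = Mul(7, Rational(-1, 18)) = Rational(-7, 18) ≈ -0.38889)
Add(Mul(-1, Function('S')(Y, 118)), Mul(-1, 43076)) = Add(Mul(-1, Rational(-7, 18)), Mul(-1, 43076)) = Add(Rational(7, 18), -43076) = Rational(-775361, 18)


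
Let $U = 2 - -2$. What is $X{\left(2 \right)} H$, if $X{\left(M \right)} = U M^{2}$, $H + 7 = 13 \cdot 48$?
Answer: $9872$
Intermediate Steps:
$U = 4$ ($U = 2 + 2 = 4$)
$H = 617$ ($H = -7 + 13 \cdot 48 = -7 + 624 = 617$)
$X{\left(M \right)} = 4 M^{2}$
$X{\left(2 \right)} H = 4 \cdot 2^{2} \cdot 617 = 4 \cdot 4 \cdot 617 = 16 \cdot 617 = 9872$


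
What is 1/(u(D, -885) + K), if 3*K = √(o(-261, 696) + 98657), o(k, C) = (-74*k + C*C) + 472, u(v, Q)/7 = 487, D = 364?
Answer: 10227/34662890 - √602859/34662890 ≈ 0.00027264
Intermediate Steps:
u(v, Q) = 3409 (u(v, Q) = 7*487 = 3409)
o(k, C) = 472 + C² - 74*k (o(k, C) = (-74*k + C²) + 472 = (C² - 74*k) + 472 = 472 + C² - 74*k)
K = √602859/3 (K = √((472 + 696² - 74*(-261)) + 98657)/3 = √((472 + 484416 + 19314) + 98657)/3 = √(504202 + 98657)/3 = √602859/3 ≈ 258.81)
1/(u(D, -885) + K) = 1/(3409 + √602859/3)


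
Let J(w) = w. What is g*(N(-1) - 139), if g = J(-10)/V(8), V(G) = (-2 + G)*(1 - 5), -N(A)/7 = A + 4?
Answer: -200/3 ≈ -66.667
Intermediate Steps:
N(A) = -28 - 7*A (N(A) = -7*(A + 4) = -7*(4 + A) = -28 - 7*A)
V(G) = 8 - 4*G (V(G) = (-2 + G)*(-4) = 8 - 4*G)
g = 5/12 (g = -10/(8 - 4*8) = -10/(8 - 32) = -10/(-24) = -10*(-1/24) = 5/12 ≈ 0.41667)
g*(N(-1) - 139) = 5*((-28 - 7*(-1)) - 139)/12 = 5*((-28 + 7) - 139)/12 = 5*(-21 - 139)/12 = (5/12)*(-160) = -200/3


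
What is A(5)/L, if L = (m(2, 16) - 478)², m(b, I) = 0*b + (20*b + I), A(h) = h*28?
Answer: 35/44521 ≈ 0.00078615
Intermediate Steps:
A(h) = 28*h
m(b, I) = I + 20*b (m(b, I) = 0 + (I + 20*b) = I + 20*b)
L = 178084 (L = ((16 + 20*2) - 478)² = ((16 + 40) - 478)² = (56 - 478)² = (-422)² = 178084)
A(5)/L = (28*5)/178084 = 140*(1/178084) = 35/44521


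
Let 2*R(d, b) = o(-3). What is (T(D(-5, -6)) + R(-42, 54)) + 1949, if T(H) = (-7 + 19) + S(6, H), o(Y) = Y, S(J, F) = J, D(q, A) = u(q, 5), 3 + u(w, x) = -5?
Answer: 3931/2 ≈ 1965.5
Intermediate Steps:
u(w, x) = -8 (u(w, x) = -3 - 5 = -8)
D(q, A) = -8
T(H) = 18 (T(H) = (-7 + 19) + 6 = 12 + 6 = 18)
R(d, b) = -3/2 (R(d, b) = (½)*(-3) = -3/2)
(T(D(-5, -6)) + R(-42, 54)) + 1949 = (18 - 3/2) + 1949 = 33/2 + 1949 = 3931/2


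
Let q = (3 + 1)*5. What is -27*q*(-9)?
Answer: 4860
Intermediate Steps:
q = 20 (q = 4*5 = 20)
-27*q*(-9) = -27*20*(-9) = -540*(-9) = 4860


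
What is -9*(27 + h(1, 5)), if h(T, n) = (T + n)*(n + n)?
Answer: -783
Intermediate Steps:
h(T, n) = 2*n*(T + n) (h(T, n) = (T + n)*(2*n) = 2*n*(T + n))
-9*(27 + h(1, 5)) = -9*(27 + 2*5*(1 + 5)) = -9*(27 + 2*5*6) = -9*(27 + 60) = -9*87 = -783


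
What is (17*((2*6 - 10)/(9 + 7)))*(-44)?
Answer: -187/2 ≈ -93.500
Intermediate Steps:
(17*((2*6 - 10)/(9 + 7)))*(-44) = (17*((12 - 10)/16))*(-44) = (17*(2*(1/16)))*(-44) = (17*(⅛))*(-44) = (17/8)*(-44) = -187/2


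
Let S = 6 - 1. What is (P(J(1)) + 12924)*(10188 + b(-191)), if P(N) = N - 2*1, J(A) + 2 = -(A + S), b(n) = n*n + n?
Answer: 600216892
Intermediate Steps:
b(n) = n + n² (b(n) = n² + n = n + n²)
S = 5
J(A) = -7 - A (J(A) = -2 - (A + 5) = -2 - (5 + A) = -2 + (-5 - A) = -7 - A)
P(N) = -2 + N (P(N) = N - 2 = -2 + N)
(P(J(1)) + 12924)*(10188 + b(-191)) = ((-2 + (-7 - 1*1)) + 12924)*(10188 - 191*(1 - 191)) = ((-2 + (-7 - 1)) + 12924)*(10188 - 191*(-190)) = ((-2 - 8) + 12924)*(10188 + 36290) = (-10 + 12924)*46478 = 12914*46478 = 600216892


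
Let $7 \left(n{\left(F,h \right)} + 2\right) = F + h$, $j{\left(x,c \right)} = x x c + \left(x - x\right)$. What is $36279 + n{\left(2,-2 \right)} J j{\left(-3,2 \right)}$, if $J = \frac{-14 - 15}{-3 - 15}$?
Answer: $36221$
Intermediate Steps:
$j{\left(x,c \right)} = c x^{2}$ ($j{\left(x,c \right)} = x^{2} c + 0 = c x^{2} + 0 = c x^{2}$)
$n{\left(F,h \right)} = -2 + \frac{F}{7} + \frac{h}{7}$ ($n{\left(F,h \right)} = -2 + \frac{F + h}{7} = -2 + \left(\frac{F}{7} + \frac{h}{7}\right) = -2 + \frac{F}{7} + \frac{h}{7}$)
$J = \frac{29}{18}$ ($J = - \frac{29}{-18} = \left(-29\right) \left(- \frac{1}{18}\right) = \frac{29}{18} \approx 1.6111$)
$36279 + n{\left(2,-2 \right)} J j{\left(-3,2 \right)} = 36279 + \left(-2 + \frac{1}{7} \cdot 2 + \frac{1}{7} \left(-2\right)\right) \frac{29}{18} \cdot 2 \left(-3\right)^{2} = 36279 + \left(-2 + \frac{2}{7} - \frac{2}{7}\right) \frac{29}{18} \cdot 2 \cdot 9 = 36279 + \left(-2\right) \frac{29}{18} \cdot 18 = 36279 - 58 = 36221$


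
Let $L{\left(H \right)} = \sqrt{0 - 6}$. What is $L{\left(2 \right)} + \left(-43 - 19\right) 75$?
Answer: $-4650 + i \sqrt{6} \approx -4650.0 + 2.4495 i$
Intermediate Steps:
$L{\left(H \right)} = i \sqrt{6}$ ($L{\left(H \right)} = \sqrt{-6} = i \sqrt{6}$)
$L{\left(2 \right)} + \left(-43 - 19\right) 75 = i \sqrt{6} + \left(-43 - 19\right) 75 = i \sqrt{6} - 4650 = -4650 + i \sqrt{6}$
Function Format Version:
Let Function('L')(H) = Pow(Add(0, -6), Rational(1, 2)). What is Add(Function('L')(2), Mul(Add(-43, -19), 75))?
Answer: Add(-4650, Mul(I, Pow(6, Rational(1, 2)))) ≈ Add(-4650.0, Mul(2.4495, I))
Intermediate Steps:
Function('L')(H) = Mul(I, Pow(6, Rational(1, 2))) (Function('L')(H) = Pow(-6, Rational(1, 2)) = Mul(I, Pow(6, Rational(1, 2))))
Add(Function('L')(2), Mul(Add(-43, -19), 75)) = Add(Mul(I, Pow(6, Rational(1, 2))), Mul(Add(-43, -19), 75)) = Add(Mul(I, Pow(6, Rational(1, 2))), Mul(-62, 75)) = Add(Mul(I, Pow(6, Rational(1, 2))), -4650) = Add(-4650, Mul(I, Pow(6, Rational(1, 2))))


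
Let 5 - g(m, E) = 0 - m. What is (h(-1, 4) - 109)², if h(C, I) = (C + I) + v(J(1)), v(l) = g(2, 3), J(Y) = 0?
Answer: 9801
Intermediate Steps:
g(m, E) = 5 + m (g(m, E) = 5 - (0 - m) = 5 - (-1)*m = 5 + m)
v(l) = 7 (v(l) = 5 + 2 = 7)
h(C, I) = 7 + C + I (h(C, I) = (C + I) + 7 = 7 + C + I)
(h(-1, 4) - 109)² = ((7 - 1 + 4) - 109)² = (10 - 109)² = (-99)² = 9801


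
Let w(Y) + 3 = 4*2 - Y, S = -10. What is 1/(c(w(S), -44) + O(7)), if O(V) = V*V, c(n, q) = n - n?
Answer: 1/49 ≈ 0.020408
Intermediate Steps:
w(Y) = 5 - Y (w(Y) = -3 + (4*2 - Y) = -3 + (8 - Y) = 5 - Y)
c(n, q) = 0
O(V) = V²
1/(c(w(S), -44) + O(7)) = 1/(0 + 7²) = 1/(0 + 49) = 1/49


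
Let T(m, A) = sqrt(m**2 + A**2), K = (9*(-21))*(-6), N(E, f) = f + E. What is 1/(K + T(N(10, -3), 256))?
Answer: 1134/1220371 - sqrt(65585)/1220371 ≈ 0.00071937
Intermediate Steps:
N(E, f) = E + f
K = 1134 (K = -189*(-6) = 1134)
T(m, A) = sqrt(A**2 + m**2)
1/(K + T(N(10, -3), 256)) = 1/(1134 + sqrt(256**2 + (10 - 3)**2)) = 1/(1134 + sqrt(65536 + 7**2)) = 1/(1134 + sqrt(65536 + 49)) = 1/(1134 + sqrt(65585))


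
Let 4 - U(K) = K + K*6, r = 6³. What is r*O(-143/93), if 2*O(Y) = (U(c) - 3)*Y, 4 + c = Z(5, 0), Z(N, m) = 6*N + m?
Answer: 931788/31 ≈ 30058.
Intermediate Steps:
Z(N, m) = m + 6*N
c = 26 (c = -4 + (0 + 6*5) = -4 + (0 + 30) = -4 + 30 = 26)
r = 216
U(K) = 4 - 7*K (U(K) = 4 - (K + K*6) = 4 - (K + 6*K) = 4 - 7*K)
O(Y) = -181*Y/2 (O(Y) = (((4 - 7*26) - 3)*Y)/2 = (((4 - 182) - 3)*Y)/2 = ((-178 - 3)*Y)/2 = (-181*Y)/2 = -181*Y/2)
r*O(-143/93) = 216*(-(-25883)/(2*93)) = 216*(-181/2*(-143/93)) = 216*(25883/186) = 931788/31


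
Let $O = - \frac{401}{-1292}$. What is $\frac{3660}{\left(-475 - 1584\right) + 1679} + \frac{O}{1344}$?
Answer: $- \frac{16724335}{1736448} \approx -9.6313$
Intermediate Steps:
$O = \frac{401}{1292}$ ($O = \left(-401\right) \left(- \frac{1}{1292}\right) = \frac{401}{1292} \approx 0.31037$)
$\frac{3660}{\left(-475 - 1584\right) + 1679} + \frac{O}{1344} = \frac{3660}{\left(-475 - 1584\right) + 1679} + \frac{401}{1292 \cdot 1344} = \frac{3660}{-2059 + 1679} + \frac{401}{1292} \cdot \frac{1}{1344} = \frac{3660}{-380} + \frac{401}{1736448} = 3660 \left(- \frac{1}{380}\right) + \frac{401}{1736448} = - \frac{183}{19} + \frac{401}{1736448} = - \frac{16724335}{1736448}$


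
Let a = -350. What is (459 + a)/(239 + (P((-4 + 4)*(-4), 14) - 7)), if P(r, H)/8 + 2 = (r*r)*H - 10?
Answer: 109/136 ≈ 0.80147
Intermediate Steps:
P(r, H) = -96 + 8*H*r² (P(r, H) = -16 + 8*((r*r)*H - 10) = -16 + 8*(r²*H - 10) = -16 + 8*(H*r² - 10) = -16 + 8*(-10 + H*r²) = -16 + (-80 + 8*H*r²) = -96 + 8*H*r²)
(459 + a)/(239 + (P((-4 + 4)*(-4), 14) - 7)) = (459 - 350)/(239 + ((-96 + 8*14*((-4 + 4)*(-4))²) - 7)) = 109/(239 + ((-96 + 8*14*(0*(-4))²) - 7)) = 109/(239 + ((-96 + 8*14*0²) - 7)) = 109/(239 + ((-96 + 8*14*0) - 7)) = 109/(239 + ((-96 + 0) - 7)) = 109/(239 + (-96 - 7)) = 109/(239 - 103) = 109/136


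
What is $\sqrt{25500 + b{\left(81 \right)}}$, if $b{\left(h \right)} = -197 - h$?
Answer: $\sqrt{25222} \approx 158.81$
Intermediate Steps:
$\sqrt{25500 + b{\left(81 \right)}} = \sqrt{25500 - 278} = \sqrt{25222}$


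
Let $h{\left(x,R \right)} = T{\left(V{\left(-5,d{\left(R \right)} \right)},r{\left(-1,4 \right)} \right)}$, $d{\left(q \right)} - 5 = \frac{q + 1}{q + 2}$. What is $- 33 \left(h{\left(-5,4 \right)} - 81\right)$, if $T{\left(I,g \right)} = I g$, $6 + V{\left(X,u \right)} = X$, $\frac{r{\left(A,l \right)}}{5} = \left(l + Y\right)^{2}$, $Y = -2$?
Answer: $9933$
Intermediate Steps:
$d{\left(q \right)} = 5 + \frac{1 + q}{2 + q}$ ($d{\left(q \right)} = 5 + \frac{q + 1}{q + 2} = 5 + \frac{1 + q}{2 + q}$)
$r{\left(A,l \right)} = 5 \left(-2 + l\right)^{2}$ ($r{\left(A,l \right)} = 5 \left(l - 2\right)^{2} = 5 \left(-2 + l\right)^{2}$)
$V{\left(X,u \right)} = -6 + X$
$h{\left(x,R \right)} = -220$ ($h{\left(x,R \right)} = \left(-6 - 5\right) 5 \left(-2 + 4\right)^{2} = - 11 \cdot 5 \cdot 2^{2} = - 11 \cdot 5 \cdot 4 = \left(-11\right) 20 = -220$)
$- 33 \left(h{\left(-5,4 \right)} - 81\right) = - 33 \left(-220 - 81\right) = \left(-33\right) \left(-301\right) = 9933$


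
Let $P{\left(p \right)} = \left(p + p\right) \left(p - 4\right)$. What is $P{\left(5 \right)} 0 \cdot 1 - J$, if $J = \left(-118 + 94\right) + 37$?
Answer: $-13$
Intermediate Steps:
$P{\left(p \right)} = 2 p \left(-4 + p\right)$
$J = 13$ ($J = -24 + 37 = 13$)
$P{\left(5 \right)} 0 \cdot 1 - J = 2 \cdot 5 \left(-4 + 5\right) 0 \cdot 1 - 13 = 2 \cdot 5 \cdot 1 \cdot 0 \cdot 1 - 13 = 10 \cdot 0 \cdot 1 - 13 = 0 \cdot 1 - 13 = 0 - 13 = -13$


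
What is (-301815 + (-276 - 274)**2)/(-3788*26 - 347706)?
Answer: -685/446194 ≈ -0.0015352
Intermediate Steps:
(-301815 + (-276 - 274)**2)/(-3788*26 - 347706) = (-301815 + (-550)**2)/(-98488 - 347706) = (-301815 + 302500)/(-446194) = 685*(-1/446194) = -685/446194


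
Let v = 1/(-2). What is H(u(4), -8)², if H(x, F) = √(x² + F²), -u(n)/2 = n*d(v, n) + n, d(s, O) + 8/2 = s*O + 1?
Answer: 1088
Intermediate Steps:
v = -½ ≈ -0.50000
d(s, O) = -3 + O*s (d(s, O) = -4 + (s*O + 1) = -4 + (O*s + 1) = -4 + (1 + O*s) = -3 + O*s)
u(n) = -2*n - 2*n*(-3 - n/2) (u(n) = -2*(n*(-3 + n*(-½)) + n) = -2*(n*(-3 - n/2) + n) = -2*(n + n*(-3 - n/2)) = -2*n - 2*n*(-3 - n/2))
H(x, F) = √(F² + x²)
H(u(4), -8)² = (√((-8)² + (4*(4 + 4))²))² = (√(64 + (4*8)²))² = (√(64 + 32²))² = (√(64 + 1024))² = (√1088)² = (8*√17)² = 1088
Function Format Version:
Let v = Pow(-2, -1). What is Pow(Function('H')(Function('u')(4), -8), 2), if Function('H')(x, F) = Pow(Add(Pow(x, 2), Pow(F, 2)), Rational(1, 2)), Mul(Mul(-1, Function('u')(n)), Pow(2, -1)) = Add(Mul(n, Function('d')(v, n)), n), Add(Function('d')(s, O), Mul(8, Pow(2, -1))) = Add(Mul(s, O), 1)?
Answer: 1088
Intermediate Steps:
v = Rational(-1, 2) ≈ -0.50000
Function('d')(s, O) = Add(-3, Mul(O, s)) (Function('d')(s, O) = Add(-4, Add(Mul(s, O), 1)) = Add(-4, Add(Mul(O, s), 1)) = Add(-4, Add(1, Mul(O, s))) = Add(-3, Mul(O, s)))
Function('u')(n) = Add(Mul(-2, n), Mul(-2, n, Add(-3, Mul(Rational(-1, 2), n)))) (Function('u')(n) = Mul(-2, Add(Mul(n, Add(-3, Mul(n, Rational(-1, 2)))), n)) = Mul(-2, Add(Mul(n, Add(-3, Mul(Rational(-1, 2), n))), n)) = Mul(-2, Add(n, Mul(n, Add(-3, Mul(Rational(-1, 2), n))))) = Add(Mul(-2, n), Mul(-2, n, Add(-3, Mul(Rational(-1, 2), n)))))
Function('H')(x, F) = Pow(Add(Pow(F, 2), Pow(x, 2)), Rational(1, 2))
Pow(Function('H')(Function('u')(4), -8), 2) = Pow(Pow(Add(Pow(-8, 2), Pow(Mul(4, Add(4, 4)), 2)), Rational(1, 2)), 2) = Pow(Pow(Add(64, Pow(Mul(4, 8), 2)), Rational(1, 2)), 2) = Pow(Pow(Add(64, Pow(32, 2)), Rational(1, 2)), 2) = Pow(Pow(Add(64, 1024), Rational(1, 2)), 2) = Pow(Pow(1088, Rational(1, 2)), 2) = Pow(Mul(8, Pow(17, Rational(1, 2))), 2) = 1088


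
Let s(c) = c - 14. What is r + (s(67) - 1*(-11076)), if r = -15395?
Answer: -4266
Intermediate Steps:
s(c) = -14 + c
r + (s(67) - 1*(-11076)) = -15395 + ((-14 + 67) - 1*(-11076)) = -15395 + (53 + 11076) = -15395 + 11129 = -4266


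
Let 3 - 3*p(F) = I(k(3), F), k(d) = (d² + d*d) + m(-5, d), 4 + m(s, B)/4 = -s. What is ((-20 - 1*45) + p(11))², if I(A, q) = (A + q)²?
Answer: 182329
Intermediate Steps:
m(s, B) = -16 - 4*s (m(s, B) = -16 + 4*(-s) = -16 - 4*s)
k(d) = 4 + 2*d² (k(d) = (d² + d*d) + (-16 - 4*(-5)) = (d² + d²) + (-16 + 20) = 2*d² + 4 = 4 + 2*d²)
p(F) = 1 - (22 + F)²/3 (p(F) = 1 - ((4 + 2*3²) + F)²/3 = 1 - ((4 + 2*9) + F)²/3 = 1 - ((4 + 18) + F)²/3 = 1 - (22 + F)²/3)
((-20 - 1*45) + p(11))² = ((-20 - 1*45) + (1 - (22 + 11)²/3))² = ((-20 - 45) + (1 - ⅓*33²))² = (-65 + (1 - ⅓*1089))² = (-65 + (1 - 363))² = (-65 - 362)² = (-427)² = 182329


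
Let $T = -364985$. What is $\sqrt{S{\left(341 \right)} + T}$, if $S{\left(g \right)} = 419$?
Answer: $i \sqrt{364566} \approx 603.79 i$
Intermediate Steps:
$\sqrt{S{\left(341 \right)} + T} = \sqrt{419 - 364985} = \sqrt{-364566} = i \sqrt{364566}$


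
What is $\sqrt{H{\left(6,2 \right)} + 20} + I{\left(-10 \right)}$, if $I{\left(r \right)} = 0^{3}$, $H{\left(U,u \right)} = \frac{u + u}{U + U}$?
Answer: $\frac{\sqrt{183}}{3} \approx 4.5092$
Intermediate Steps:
$H{\left(U,u \right)} = \frac{u}{U}$ ($H{\left(U,u \right)} = \frac{2 u}{2 U} = 2 u \frac{1}{2 U} = \frac{u}{U}$)
$I{\left(r \right)} = 0$
$\sqrt{H{\left(6,2 \right)} + 20} + I{\left(-10 \right)} = \sqrt{\frac{2}{6} + 20} + 0 = \sqrt{2 \cdot \frac{1}{6} + 20} + 0 = \sqrt{\frac{1}{3} + 20} + 0 = \sqrt{\frac{61}{3}} + 0 = \frac{\sqrt{183}}{3} + 0 = \frac{\sqrt{183}}{3}$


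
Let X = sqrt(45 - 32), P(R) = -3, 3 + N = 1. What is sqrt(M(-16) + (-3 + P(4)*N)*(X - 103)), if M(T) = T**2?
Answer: sqrt(-53 + 3*sqrt(13)) ≈ 6.4949*I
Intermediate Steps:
N = -2 (N = -3 + 1 = -2)
X = sqrt(13) ≈ 3.6056
sqrt(M(-16) + (-3 + P(4)*N)*(X - 103)) = sqrt((-16)**2 + (-3 - 3*(-2))*(sqrt(13) - 103)) = sqrt(256 + (-3 + 6)*(-103 + sqrt(13))) = sqrt(256 + 3*(-103 + sqrt(13))) = sqrt(256 + (-309 + 3*sqrt(13))) = sqrt(-53 + 3*sqrt(13))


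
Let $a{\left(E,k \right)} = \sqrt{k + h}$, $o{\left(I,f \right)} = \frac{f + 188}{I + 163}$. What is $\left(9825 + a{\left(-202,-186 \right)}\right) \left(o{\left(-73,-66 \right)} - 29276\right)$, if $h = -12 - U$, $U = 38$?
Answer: $- \frac{862870145}{3} - \frac{2634718 i \sqrt{59}}{45} \approx -2.8762 \cdot 10^{8} - 4.4973 \cdot 10^{5} i$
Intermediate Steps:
$o{\left(I,f \right)} = \frac{188 + f}{163 + I}$
$h = -50$ ($h = -12 - 38 = -50$)
$a{\left(E,k \right)} = \sqrt{-50 + k}$ ($a{\left(E,k \right)} = \sqrt{k - 50} = \sqrt{-50 + k}$)
$\left(9825 + a{\left(-202,-186 \right)}\right) \left(o{\left(-73,-66 \right)} - 29276\right) = \left(9825 + \sqrt{-50 - 186}\right) \left(\frac{188 - 66}{163 - 73} - 29276\right) = \left(9825 + \sqrt{-236}\right) \left(\frac{1}{90} \cdot 122 - 29276\right) = \left(9825 + 2 i \sqrt{59}\right) \left(\frac{1}{90} \cdot 122 - 29276\right) = \left(9825 + 2 i \sqrt{59}\right) \left(\frac{61}{45} - 29276\right) = \left(9825 + 2 i \sqrt{59}\right) \left(- \frac{1317359}{45}\right) = - \frac{862870145}{3} - \frac{2634718 i \sqrt{59}}{45}$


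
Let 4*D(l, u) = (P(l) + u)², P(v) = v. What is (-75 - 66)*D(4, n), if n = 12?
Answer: -9024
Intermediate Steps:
D(l, u) = (l + u)²/4
(-75 - 66)*D(4, n) = (-75 - 66)*((4 + 12)²/4) = -141*16²/4 = -141*256/4 = -141*64 = -9024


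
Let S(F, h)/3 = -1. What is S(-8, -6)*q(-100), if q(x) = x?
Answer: 300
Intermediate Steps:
S(F, h) = -3 (S(F, h) = 3*(-1) = -3)
S(-8, -6)*q(-100) = -3*(-100) = 300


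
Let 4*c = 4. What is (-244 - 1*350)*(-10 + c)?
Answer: 5346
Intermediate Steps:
c = 1 (c = (¼)*4 = 1)
(-244 - 1*350)*(-10 + c) = (-244 - 1*350)*(-10 + 1) = (-244 - 350)*(-9) = -594*(-9) = 5346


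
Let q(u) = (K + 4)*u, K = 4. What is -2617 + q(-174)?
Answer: -4009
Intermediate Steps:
q(u) = 8*u (q(u) = (4 + 4)*u = 8*u)
-2617 + q(-174) = -2617 + 8*(-174) = -2617 - 1392 = -4009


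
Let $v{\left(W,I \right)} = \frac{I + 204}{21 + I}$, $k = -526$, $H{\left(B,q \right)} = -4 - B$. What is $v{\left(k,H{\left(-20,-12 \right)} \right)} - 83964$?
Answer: $- \frac{3106448}{37} \approx -83958.0$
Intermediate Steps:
$v{\left(W,I \right)} = \frac{204 + I}{21 + I}$
$v{\left(k,H{\left(-20,-12 \right)} \right)} - 83964 = \frac{204 - -16}{21 - -16} - 83964 = \frac{204 + \left(-4 + 20\right)}{21 + \left(-4 + 20\right)} - 83964 = \frac{204 + 16}{21 + 16} - 83964 = \frac{1}{37} \cdot 220 - 83964 = \frac{220}{37} - 83964 = - \frac{3106448}{37}$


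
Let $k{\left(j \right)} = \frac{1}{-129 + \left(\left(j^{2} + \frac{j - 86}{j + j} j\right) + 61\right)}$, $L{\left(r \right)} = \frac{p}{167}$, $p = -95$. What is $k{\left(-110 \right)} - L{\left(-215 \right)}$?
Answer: $\frac{1133897}{1992978} \approx 0.56895$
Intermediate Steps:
$L{\left(r \right)} = - \frac{95}{167}$
$k{\left(j \right)} = \frac{1}{-111 + j^{2} + \frac{j}{2}}$ ($k{\left(j \right)} = \frac{1}{-129 + \left(\left(j^{2} + \frac{-86 + j}{2 j} j\right) + 61\right)} = \frac{1}{-129 + \left(\left(j^{2} + \left(-43 + \frac{j}{2}\right)\right) + 61\right)} = \frac{1}{-129 + \left(\left(-43 + j^{2} + \frac{j}{2}\right) + 61\right)} = \frac{1}{-129 + \left(18 + j^{2} + \frac{j}{2}\right)} = \frac{1}{-111 + j^{2} + \frac{j}{2}}$)
$k{\left(-110 \right)} - L{\left(-215 \right)} = \frac{2}{-222 - 110 + 2 \left(-110\right)^{2}} - - \frac{95}{167} = \frac{2}{-222 - 110 + 2 \cdot 12100} + \frac{95}{167} = \frac{2}{-222 - 110 + 24200} + \frac{95}{167} = \frac{2}{23868} + \frac{95}{167} = 2 \cdot \frac{1}{23868} + \frac{95}{167} = \frac{1}{11934} + \frac{95}{167} = \frac{1133897}{1992978}$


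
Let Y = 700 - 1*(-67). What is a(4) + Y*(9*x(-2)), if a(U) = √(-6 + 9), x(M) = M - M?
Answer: √3 ≈ 1.7320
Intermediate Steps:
x(M) = 0
a(U) = √3
Y = 767 (Y = 700 + 67 = 767)
a(4) + Y*(9*x(-2)) = √3 + 767*(9*0) = √3 + 767*0 = √3 + 0 = √3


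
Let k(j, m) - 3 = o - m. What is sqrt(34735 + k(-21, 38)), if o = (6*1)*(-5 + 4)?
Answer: sqrt(34694) ≈ 186.26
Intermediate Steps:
o = -6 (o = 6*(-1) = -6)
k(j, m) = -3 - m (k(j, m) = 3 + (-6 - m) = -3 - m)
sqrt(34735 + k(-21, 38)) = sqrt(34735 + (-3 - 1*38)) = sqrt(34735 + (-3 - 38)) = sqrt(34735 - 41) = sqrt(34694)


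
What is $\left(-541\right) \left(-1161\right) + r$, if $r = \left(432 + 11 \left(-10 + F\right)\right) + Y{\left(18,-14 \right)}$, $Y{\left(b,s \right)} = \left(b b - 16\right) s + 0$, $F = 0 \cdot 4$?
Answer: $624111$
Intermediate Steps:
$F = 0$
$Y{\left(b,s \right)} = s \left(-16 + b^{2}\right)$ ($Y{\left(b,s \right)} = \left(b^{2} - 16\right) s + 0 = \left(-16 + b^{2}\right) s + 0 = s \left(-16 + b^{2}\right) + 0 = s \left(-16 + b^{2}\right)$)
$r = -3990$ ($r = \left(432 + 11 \left(-10 + 0\right)\right) - 14 \left(-16 + 18^{2}\right) = \left(432 + 11 \left(-10\right)\right) - 14 \left(-16 + 324\right) = \left(432 - 110\right) - 4312 = 322 - 4312 = -3990$)
$\left(-541\right) \left(-1161\right) + r = \left(-541\right) \left(-1161\right) - 3990 = 628101 - 3990 = 624111$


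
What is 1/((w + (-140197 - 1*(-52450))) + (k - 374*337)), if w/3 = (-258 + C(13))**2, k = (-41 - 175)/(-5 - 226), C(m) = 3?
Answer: -77/1440598 ≈ -5.3450e-5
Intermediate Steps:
k = 72/77 (k = -216/(-231) = -216*(-1/231) = 72/77 ≈ 0.93507)
w = 195075 (w = 3*(-258 + 3)**2 = 3*(-255)**2 = 3*65025 = 195075)
1/((w + (-140197 - 1*(-52450))) + (k - 374*337)) = 1/((195075 + (-140197 - 1*(-52450))) + (72/77 - 374*337)) = 1/((195075 + (-140197 + 52450)) + (72/77 - 126038)) = 1/((195075 - 87747) - 9704854/77) = 1/(107328 - 9704854/77) = 1/(-1440598/77) = -77/1440598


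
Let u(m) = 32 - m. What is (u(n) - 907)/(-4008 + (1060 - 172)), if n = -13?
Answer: 431/1560 ≈ 0.27628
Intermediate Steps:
(u(n) - 907)/(-4008 + (1060 - 172)) = ((32 - 1*(-13)) - 907)/(-4008 + (1060 - 172)) = ((32 + 13) - 907)/(-4008 + 888) = (45 - 907)/(-3120) = -862*(-1/3120) = 431/1560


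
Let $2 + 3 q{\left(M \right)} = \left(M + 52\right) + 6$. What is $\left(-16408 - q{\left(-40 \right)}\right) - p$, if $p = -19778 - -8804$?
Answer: $- \frac{16318}{3} \approx -5439.3$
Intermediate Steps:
$p = -10974$ ($p = -19778 + 8804 = -10974$)
$q{\left(M \right)} = \frac{56}{3} + \frac{M}{3}$ ($q{\left(M \right)} = - \frac{2}{3} + \frac{\left(M + 52\right) + 6}{3} = - \frac{2}{3} + \frac{\left(52 + M\right) + 6}{3} = - \frac{2}{3} + \frac{58 + M}{3} = - \frac{2}{3} + \left(\frac{58}{3} + \frac{M}{3}\right) = \frac{56}{3} + \frac{M}{3}$)
$\left(-16408 - q{\left(-40 \right)}\right) - p = \left(-16408 - \left(\frac{56}{3} + \frac{1}{3} \left(-40\right)\right)\right) - -10974 = \left(-16408 - \left(\frac{56}{3} - \frac{40}{3}\right)\right) + 10974 = \left(-16408 - \frac{16}{3}\right) + 10974 = - \frac{49240}{3} + 10974 = - \frac{16318}{3}$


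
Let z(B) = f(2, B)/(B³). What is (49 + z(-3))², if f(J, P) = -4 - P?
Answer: 1752976/729 ≈ 2404.6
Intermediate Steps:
z(B) = (-4 - B)/B³ (z(B) = (-4 - B)/(B³) = (-4 - B)/B³)
(49 + z(-3))² = (49 + (-4 - 1*(-3))/(-3)³)² = (49 - (-4 + 3)/27)² = (49 - 1/27*(-1))² = (49 + 1/27)² = (1324/27)² = 1752976/729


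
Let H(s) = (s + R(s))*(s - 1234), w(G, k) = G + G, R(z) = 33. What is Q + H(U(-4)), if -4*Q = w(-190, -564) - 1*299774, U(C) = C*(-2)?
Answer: 49545/2 ≈ 24773.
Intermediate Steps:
w(G, k) = 2*G
U(C) = -2*C
H(s) = (-1234 + s)*(33 + s) (H(s) = (s + 33)*(s - 1234) = (33 + s)*(-1234 + s) = (-1234 + s)*(33 + s))
Q = 150077/2 (Q = -(2*(-190) - 1*299774)/4 = -(-380 - 299774)/4 = -¼*(-300154) = 150077/2 ≈ 75039.)
Q + H(U(-4)) = 150077/2 + (-40722 + (-2*(-4))² - (-2402)*(-4)) = 150077/2 + (-40722 + 8² - 1201*8) = 150077/2 + (-40722 + 64 - 9608) = 150077/2 - 50266 = 49545/2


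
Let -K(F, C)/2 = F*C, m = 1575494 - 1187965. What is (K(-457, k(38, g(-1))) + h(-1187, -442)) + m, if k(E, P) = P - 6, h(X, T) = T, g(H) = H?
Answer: 380689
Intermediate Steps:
m = 387529
k(E, P) = -6 + P
K(F, C) = -2*C*F (K(F, C) = -2*F*C = -2*C*F)
(K(-457, k(38, g(-1))) + h(-1187, -442)) + m = (-2*(-6 - 1)*(-457) - 442) + 387529 = (-2*(-7)*(-457) - 442) + 387529 = (-6398 - 442) + 387529 = -6840 + 387529 = 380689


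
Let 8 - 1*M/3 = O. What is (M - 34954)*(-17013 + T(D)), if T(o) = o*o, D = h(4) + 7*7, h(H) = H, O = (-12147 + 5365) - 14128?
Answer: -394871200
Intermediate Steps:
O = -20910 (O = -6782 - 14128 = -20910)
M = 62754 (M = 24 - 3*(-20910) = 24 + 62730 = 62754)
D = 53 (D = 4 + 7*7 = 4 + 49 = 53)
T(o) = o**2
(M - 34954)*(-17013 + T(D)) = (62754 - 34954)*(-17013 + 53**2) = 27800*(-17013 + 2809) = 27800*(-14204) = -394871200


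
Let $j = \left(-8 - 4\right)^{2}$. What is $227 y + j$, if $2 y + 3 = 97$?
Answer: $10813$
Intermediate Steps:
$y = 47$ ($y = - \frac{3}{2} + \frac{1}{2} \cdot 97 = - \frac{3}{2} + \frac{97}{2} = 47$)
$j = 144$ ($j = \left(-12\right)^{2} = 144$)
$227 y + j = 227 \cdot 47 + 144 = 10669 + 144 = 10813$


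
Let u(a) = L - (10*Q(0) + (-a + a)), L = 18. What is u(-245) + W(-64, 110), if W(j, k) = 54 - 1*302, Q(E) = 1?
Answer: -240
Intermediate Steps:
W(j, k) = -248 (W(j, k) = 54 - 302 = -248)
u(a) = 8 (u(a) = 18 - (10*1 + (-a + a)) = 18 - (10 + 0) = 18 - 1*10 = 18 - 10 = 8)
u(-245) + W(-64, 110) = 8 - 248 = -240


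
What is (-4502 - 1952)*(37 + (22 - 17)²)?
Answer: -400148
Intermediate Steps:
(-4502 - 1952)*(37 + (22 - 17)²) = -6454*(37 + 5²) = -6454*(37 + 25) = -6454*62 = -400148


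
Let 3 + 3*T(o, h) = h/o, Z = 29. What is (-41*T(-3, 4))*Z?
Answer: 15457/9 ≈ 1717.4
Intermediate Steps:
T(o, h) = -1 + h/(3*o) (T(o, h) = -1 + (h/o)/3 = -1 + h/(3*o))
(-41*T(-3, 4))*Z = -41*(-1*(-3) + (1/3)*4)/(-3)*29 = -(-41)*(3 + 4/3)/3*29 = -(-41)*13/(3*3)*29 = -41*(-13/9)*29 = (533/9)*29 = 15457/9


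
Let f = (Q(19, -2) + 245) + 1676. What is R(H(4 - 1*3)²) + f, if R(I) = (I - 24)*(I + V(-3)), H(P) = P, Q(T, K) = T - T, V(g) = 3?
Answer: 1829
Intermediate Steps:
Q(T, K) = 0
R(I) = (-24 + I)*(3 + I) (R(I) = (I - 24)*(I + 3) = (-24 + I)*(3 + I))
f = 1921 (f = (0 + 245) + 1676 = 245 + 1676 = 1921)
R(H(4 - 1*3)²) + f = (-72 + ((4 - 1*3)²)² - 21*(4 - 1*3)²) + 1921 = (-72 + ((4 - 3)²)² - 21*(4 - 3)²) + 1921 = (-72 + (1²)² - 21*1²) + 1921 = (-72 + 1² - 21*1) + 1921 = (-72 + 1 - 21) + 1921 = -92 + 1921 = 1829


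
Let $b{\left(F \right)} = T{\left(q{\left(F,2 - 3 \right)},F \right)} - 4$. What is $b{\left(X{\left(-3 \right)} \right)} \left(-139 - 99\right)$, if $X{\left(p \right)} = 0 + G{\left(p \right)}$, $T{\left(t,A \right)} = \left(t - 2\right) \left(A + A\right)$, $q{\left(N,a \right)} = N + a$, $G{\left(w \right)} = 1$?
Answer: $1904$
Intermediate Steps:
$T{\left(t,A \right)} = 2 A \left(-2 + t\right)$ ($T{\left(t,A \right)} = \left(-2 + t\right) 2 A = 2 A \left(-2 + t\right)$)
$X{\left(p \right)} = 1$ ($X{\left(p \right)} = 0 + 1 = 1$)
$b{\left(F \right)} = -4 + 2 F \left(-3 + F\right)$ ($b{\left(F \right)} = 2 F \left(-2 + \left(F + \left(2 - 3\right)\right)\right) - 4 = 2 F \left(-2 + \left(F - 1\right)\right) - 4 = 2 F \left(-2 + \left(-1 + F\right)\right) - 4 = 2 F \left(-3 + F\right) - 4 = -4 + 2 F \left(-3 + F\right)$)
$b{\left(X{\left(-3 \right)} \right)} \left(-139 - 99\right) = \left(-4 + 2 \cdot 1 \left(-3 + 1\right)\right) \left(-139 - 99\right) = \left(-4 + 2 \cdot 1 \left(-2\right)\right) \left(-238\right) = \left(-4 - 4\right) \left(-238\right) = \left(-8\right) \left(-238\right) = 1904$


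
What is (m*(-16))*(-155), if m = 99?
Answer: 245520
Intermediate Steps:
(m*(-16))*(-155) = (99*(-16))*(-155) = -1584*(-155) = 245520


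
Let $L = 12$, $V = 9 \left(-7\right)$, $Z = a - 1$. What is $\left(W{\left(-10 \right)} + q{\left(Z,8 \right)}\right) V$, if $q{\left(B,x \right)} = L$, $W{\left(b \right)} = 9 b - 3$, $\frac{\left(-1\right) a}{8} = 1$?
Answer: $5103$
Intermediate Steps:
$a = -8$ ($a = \left(-8\right) 1 = -8$)
$Z = -9$ ($Z = -8 - 1 = -9$)
$V = -63$
$W{\left(b \right)} = -3 + 9 b$
$q{\left(B,x \right)} = 12$
$\left(W{\left(-10 \right)} + q{\left(Z,8 \right)}\right) V = \left(\left(-3 + 9 \left(-10\right)\right) + 12\right) \left(-63\right) = \left(\left(-3 - 90\right) + 12\right) \left(-63\right) = \left(-93 + 12\right) \left(-63\right) = \left(-81\right) \left(-63\right) = 5103$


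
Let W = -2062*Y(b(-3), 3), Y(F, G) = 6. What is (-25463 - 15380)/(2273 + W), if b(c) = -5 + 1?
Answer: 40843/10099 ≈ 4.0443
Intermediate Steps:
b(c) = -4
W = -12372 (W = -2062*6 = -12372)
(-25463 - 15380)/(2273 + W) = (-25463 - 15380)/(2273 - 12372) = -40843/(-10099) = -40843*(-1/10099) = 40843/10099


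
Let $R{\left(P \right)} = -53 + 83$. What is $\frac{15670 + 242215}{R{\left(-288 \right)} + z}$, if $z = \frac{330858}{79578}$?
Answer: $\frac{1140109585}{151011} \approx 7549.8$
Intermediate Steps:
$R{\left(P \right)} = 30$
$z = \frac{18381}{4421}$ ($z = 330858 \cdot \frac{1}{79578} = \frac{18381}{4421} \approx 4.1577$)
$\frac{15670 + 242215}{R{\left(-288 \right)} + z} = \frac{15670 + 242215}{30 + \frac{18381}{4421}} = \frac{257885}{\frac{151011}{4421}} = 257885 \cdot \frac{4421}{151011} = \frac{1140109585}{151011}$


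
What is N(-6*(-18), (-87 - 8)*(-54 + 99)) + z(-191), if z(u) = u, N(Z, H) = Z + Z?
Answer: 25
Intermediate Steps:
N(Z, H) = 2*Z
N(-6*(-18), (-87 - 8)*(-54 + 99)) + z(-191) = 2*(-6*(-18)) - 191 = 2*108 - 191 = 216 - 191 = 25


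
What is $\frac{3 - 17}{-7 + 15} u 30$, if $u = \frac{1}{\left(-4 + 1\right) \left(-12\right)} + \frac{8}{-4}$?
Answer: $\frac{2485}{24} \approx 103.54$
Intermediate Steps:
$u = - \frac{71}{36}$ ($u = \frac{1}{-3} \left(- \frac{1}{12}\right) + 8 \left(- \frac{1}{4}\right) = \left(- \frac{1}{3}\right) \left(- \frac{1}{12}\right) - 2 = \frac{1}{36} - 2 = - \frac{71}{36} \approx -1.9722$)
$\frac{3 - 17}{-7 + 15} u 30 = \frac{3 - 17}{-7 + 15} \left(- \frac{71}{36}\right) 30 = - \frac{14}{8} \left(- \frac{71}{36}\right) 30 = \left(-14\right) \frac{1}{8} \left(- \frac{71}{36}\right) 30 = \left(- \frac{7}{4}\right) \left(- \frac{71}{36}\right) 30 = \frac{497}{144} \cdot 30 = \frac{2485}{24}$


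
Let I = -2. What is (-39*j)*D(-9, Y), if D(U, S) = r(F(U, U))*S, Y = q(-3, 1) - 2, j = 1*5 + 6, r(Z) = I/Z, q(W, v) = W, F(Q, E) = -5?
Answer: 858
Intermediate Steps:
r(Z) = -2/Z
j = 11 (j = 5 + 6 = 11)
Y = -5 (Y = -3 - 2 = -5)
D(U, S) = 2*S/5 (D(U, S) = (-2/(-5))*S = (-2*(-⅕))*S = 2*S/5)
(-39*j)*D(-9, Y) = (-39*11)*((⅖)*(-5)) = -429*(-2) = 858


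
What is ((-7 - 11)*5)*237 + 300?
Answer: -21030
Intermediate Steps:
((-7 - 11)*5)*237 + 300 = -18*5*237 + 300 = -90*237 + 300 = -21330 + 300 = -21030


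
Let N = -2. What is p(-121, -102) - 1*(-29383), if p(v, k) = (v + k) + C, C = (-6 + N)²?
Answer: 29224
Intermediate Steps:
C = 64 (C = (-6 - 2)² = (-8)² = 64)
p(v, k) = 64 + k + v (p(v, k) = (v + k) + 64 = (k + v) + 64 = 64 + k + v)
p(-121, -102) - 1*(-29383) = (64 - 102 - 121) - 1*(-29383) = -159 + 29383 = 29224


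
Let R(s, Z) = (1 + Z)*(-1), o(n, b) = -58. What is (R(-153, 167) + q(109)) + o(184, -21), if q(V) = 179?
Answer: -47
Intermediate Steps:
R(s, Z) = -1 - Z
(R(-153, 167) + q(109)) + o(184, -21) = ((-1 - 1*167) + 179) - 58 = ((-1 - 167) + 179) - 58 = (-168 + 179) - 58 = 11 - 58 = -47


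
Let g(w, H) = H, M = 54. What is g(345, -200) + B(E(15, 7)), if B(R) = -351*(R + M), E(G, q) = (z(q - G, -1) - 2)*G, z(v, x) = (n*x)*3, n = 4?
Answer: 54556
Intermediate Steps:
z(v, x) = 12*x (z(v, x) = (4*x)*3 = 12*x)
E(G, q) = -14*G (E(G, q) = (12*(-1) - 2)*G = (-12 - 2)*G = -14*G)
B(R) = -18954 - 351*R (B(R) = -351*(R + 54) = -351*(54 + R) = -18954 - 351*R)
g(345, -200) + B(E(15, 7)) = -200 + (-18954 - (-4914)*15) = -200 + (-18954 - 351*(-210)) = -200 + (-18954 + 73710) = -200 + 54756 = 54556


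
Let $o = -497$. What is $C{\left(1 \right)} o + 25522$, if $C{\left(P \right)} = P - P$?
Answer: $25522$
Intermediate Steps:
$C{\left(P \right)} = 0$
$C{\left(1 \right)} o + 25522 = 0 \left(-497\right) + 25522 = 0 + 25522 = 25522$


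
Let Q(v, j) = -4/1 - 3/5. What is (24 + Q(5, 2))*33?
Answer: 3201/5 ≈ 640.20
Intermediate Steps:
Q(v, j) = -23/5 (Q(v, j) = -4*1 - 3*⅕ = -4 - ⅗ = -23/5)
(24 + Q(5, 2))*33 = (24 - 23/5)*33 = (97/5)*33 = 3201/5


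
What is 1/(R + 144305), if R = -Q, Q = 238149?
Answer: -1/93844 ≈ -1.0656e-5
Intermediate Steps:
R = -238149 (R = -1*238149 = -238149)
1/(R + 144305) = 1/(-238149 + 144305) = 1/(-93844) = -1/93844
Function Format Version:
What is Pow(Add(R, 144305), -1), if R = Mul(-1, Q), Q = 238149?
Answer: Rational(-1, 93844) ≈ -1.0656e-5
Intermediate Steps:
R = -238149 (R = Mul(-1, 238149) = -238149)
Pow(Add(R, 144305), -1) = Pow(Add(-238149, 144305), -1) = Pow(-93844, -1) = Rational(-1, 93844)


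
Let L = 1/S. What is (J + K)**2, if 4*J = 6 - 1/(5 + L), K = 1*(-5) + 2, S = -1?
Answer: 625/256 ≈ 2.4414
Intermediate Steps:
L = -1 (L = 1/(-1) = -1)
K = -3 (K = -5 + 2 = -3)
J = 23/16 (J = (6 - 1/(5 - 1))/4 = (6 - 1/4)/4 = (1/4)*(23/4) = 23/16 ≈ 1.4375)
(J + K)**2 = (23/16 - 3)**2 = (-25/16)**2 = 625/256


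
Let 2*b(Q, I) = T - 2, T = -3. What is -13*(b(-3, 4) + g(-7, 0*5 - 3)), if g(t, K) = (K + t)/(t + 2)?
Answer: 13/2 ≈ 6.5000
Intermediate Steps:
b(Q, I) = -5/2 (b(Q, I) = (-3 - 2)/2 = (1/2)*(-5) = -5/2)
g(t, K) = (K + t)/(2 + t)
-13*(b(-3, 4) + g(-7, 0*5 - 3)) = -13*(-5/2 + ((0*5 - 3) - 7)/(2 - 7)) = -13*(-5/2 + ((0 - 3) - 7)/(-5)) = -13*(-5/2 - (-3 - 7)/5) = -13*(-5/2 - 1/5*(-10)) = -13*(-5/2 + 2) = -13*(-1/2) = 13/2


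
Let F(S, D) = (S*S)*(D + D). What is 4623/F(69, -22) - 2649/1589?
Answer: -8148827/4824204 ≈ -1.6892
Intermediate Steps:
F(S, D) = 2*D*S² (F(S, D) = S²*(2*D) = 2*D*S²)
4623/F(69, -22) - 2649/1589 = 4623/((2*(-22)*69²)) - 2649/1589 = 4623/((2*(-22)*4761)) - 2649*1/1589 = 4623/(-209484) - 2649/1589 = 4623*(-1/209484) - 2649/1589 = -67/3036 - 2649/1589 = -8148827/4824204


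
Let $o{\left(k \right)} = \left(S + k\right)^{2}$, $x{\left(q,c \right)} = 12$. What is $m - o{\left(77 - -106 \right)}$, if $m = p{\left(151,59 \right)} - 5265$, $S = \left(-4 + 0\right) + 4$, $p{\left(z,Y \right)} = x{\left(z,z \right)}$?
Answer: $-38742$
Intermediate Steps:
$p{\left(z,Y \right)} = 12$
$S = 0$ ($S = -4 + 4 = 0$)
$o{\left(k \right)} = k^{2}$ ($o{\left(k \right)} = \left(0 + k\right)^{2} = k^{2}$)
$m = -5253$ ($m = 12 - 5265 = -5253$)
$m - o{\left(77 - -106 \right)} = -5253 - \left(77 - -106\right)^{2} = -5253 - \left(77 + 106\right)^{2} = -5253 - 183^{2} = -5253 - 33489 = -38742$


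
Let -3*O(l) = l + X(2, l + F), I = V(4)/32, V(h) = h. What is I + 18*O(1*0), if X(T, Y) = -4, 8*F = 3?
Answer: 193/8 ≈ 24.125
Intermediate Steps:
F = 3/8 (F = (⅛)*3 = 3/8 ≈ 0.37500)
I = ⅛ (I = 4/32 = 4*(1/32) = ⅛ ≈ 0.12500)
O(l) = 4/3 - l/3 (O(l) = -(l - 4)/3 = -(-4 + l)/3 = 4/3 - l/3)
I + 18*O(1*0) = ⅛ + 18*(4/3 - 0/3) = ⅛ + 18*(4/3 - ⅓*0) = ⅛ + 18*(4/3 + 0) = ⅛ + 18*(4/3) = ⅛ + 24 = 193/8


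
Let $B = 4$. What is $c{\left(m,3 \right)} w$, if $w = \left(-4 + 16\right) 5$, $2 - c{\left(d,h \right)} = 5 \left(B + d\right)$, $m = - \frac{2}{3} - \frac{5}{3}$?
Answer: $-380$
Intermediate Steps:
$m = - \frac{7}{3}$ ($m = \left(-2\right) \frac{1}{3} - \frac{5}{3} = - \frac{2}{3} - \frac{5}{3} = - \frac{7}{3} \approx -2.3333$)
$c{\left(d,h \right)} = -18 - 5 d$ ($c{\left(d,h \right)} = 2 - 5 \left(4 + d\right) = 2 - \left(20 + 5 d\right) = -18 - 5 d$)
$w = 60$ ($w = 12 \cdot 5 = 60$)
$c{\left(m,3 \right)} w = \left(-18 - - \frac{35}{3}\right) 60 = \left(-18 + \frac{35}{3}\right) 60 = \left(- \frac{19}{3}\right) 60 = -380$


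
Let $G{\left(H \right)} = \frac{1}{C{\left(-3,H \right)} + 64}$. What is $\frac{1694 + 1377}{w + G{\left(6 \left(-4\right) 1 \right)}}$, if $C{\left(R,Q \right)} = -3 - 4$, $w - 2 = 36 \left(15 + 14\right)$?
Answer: $\frac{175047}{59623} \approx 2.9359$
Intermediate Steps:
$w = 1046$ ($w = 2 + 36 \left(15 + 14\right) = 2 + 36 \cdot 29 = 2 + 1044 = 1046$)
$C{\left(R,Q \right)} = -7$
$G{\left(H \right)} = \frac{1}{57}$ ($G{\left(H \right)} = \frac{1}{-7 + 64} = \frac{1}{57}$)
$\frac{1694 + 1377}{w + G{\left(6 \left(-4\right) 1 \right)}} = \frac{1694 + 1377}{1046 + \frac{1}{57}} = \frac{3071}{\frac{59623}{57}} = 3071 \cdot \frac{57}{59623} = \frac{175047}{59623}$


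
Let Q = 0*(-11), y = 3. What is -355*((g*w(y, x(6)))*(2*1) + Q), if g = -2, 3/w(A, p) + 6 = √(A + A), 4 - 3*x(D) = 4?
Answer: -852 - 142*√6 ≈ -1199.8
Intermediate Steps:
x(D) = 0 (x(D) = 4/3 - ⅓*4 = 4/3 - 4/3 = 0)
w(A, p) = 3/(-6 + √2*√A) (w(A, p) = 3/(-6 + √(A + A)) = 3/(-6 + √(2*A)) = 3/(-6 + √2*√A))
Q = 0
-355*((g*w(y, x(6)))*(2*1) + Q) = -355*((-6/(-6 + √2*√3))*(2*1) + 0) = -355*(-6/(-6 + √6)*2 + 0) = -355*(-12/(-6 + √6) + 0) = -(-4260)/(-6 + √6) = 4260/(-6 + √6)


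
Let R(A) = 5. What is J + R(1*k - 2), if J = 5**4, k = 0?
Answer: 630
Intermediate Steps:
J = 625
J + R(1*k - 2) = 625 + 5 = 630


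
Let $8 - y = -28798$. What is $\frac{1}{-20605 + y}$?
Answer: $\frac{1}{8201} \approx 0.00012194$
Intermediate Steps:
$y = 28806$ ($y = 8 - -28798 = 8 + 28798 = 28806$)
$\frac{1}{-20605 + y} = \frac{1}{-20605 + 28806} = \frac{1}{8201}$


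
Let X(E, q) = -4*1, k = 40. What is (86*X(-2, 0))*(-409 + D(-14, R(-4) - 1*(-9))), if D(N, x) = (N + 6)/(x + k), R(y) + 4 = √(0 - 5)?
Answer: 28573672/203 - 1376*I*√5/1015 ≈ 1.4076e+5 - 3.0314*I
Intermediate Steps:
R(y) = -4 + I*√5 (R(y) = -4 + √(0 - 5) = -4 + √(-5) = -4 + I*√5)
D(N, x) = (6 + N)/(40 + x) (D(N, x) = (N + 6)/(x + 40) = (6 + N)/(40 + x))
X(E, q) = -4
(86*X(-2, 0))*(-409 + D(-14, R(-4) - 1*(-9))) = (86*(-4))*(-409 + (6 - 14)/(40 + ((-4 + I*√5) - 1*(-9)))) = -344*(-409 - 8/(40 + ((-4 + I*√5) + 9))) = -344*(-409 - 8/(40 + (5 + I*√5))) = -344*(-409 - 8/(45 + I*√5)) = 140696 + 2752/(45 + I*√5)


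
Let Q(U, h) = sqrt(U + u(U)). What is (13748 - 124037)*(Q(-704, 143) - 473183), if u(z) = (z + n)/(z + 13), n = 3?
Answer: 52186879887 - 110289*I*sqrt(335662233)/691 ≈ 5.2187e+10 - 2.9242e+6*I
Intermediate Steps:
u(z) = (3 + z)/(13 + z) (u(z) = (z + 3)/(z + 13) = (3 + z)/(13 + z))
Q(U, h) = sqrt(U + (3 + U)/(13 + U))
(13748 - 124037)*(Q(-704, 143) - 473183) = (13748 - 124037)*(sqrt((3 - 704 - 704*(13 - 704))/(13 - 704)) - 473183) = -110289*(sqrt((3 - 704 - 704*(-691))/(-691)) - 473183) = -110289*(sqrt(-(3 - 704 + 486464)/691) - 473183) = -110289*(sqrt(-1/691*485763) - 473183) = -110289*(sqrt(-485763/691) - 473183) = -110289*(I*sqrt(335662233)/691 - 473183) = -110289*(-473183 + I*sqrt(335662233)/691) = 52186879887 - 110289*I*sqrt(335662233)/691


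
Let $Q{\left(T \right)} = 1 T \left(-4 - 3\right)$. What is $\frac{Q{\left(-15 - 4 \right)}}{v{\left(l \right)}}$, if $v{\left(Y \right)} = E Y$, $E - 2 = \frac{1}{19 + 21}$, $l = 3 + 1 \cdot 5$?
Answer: $\frac{665}{81} \approx 8.2099$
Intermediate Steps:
$Q{\left(T \right)} = - 7 T$ ($Q{\left(T \right)} = T \left(-4 - 3\right) = T \left(-7\right) = - 7 T$)
$l = 8$ ($l = 3 + 5 = 8$)
$E = \frac{81}{40}$ ($E = 2 + \frac{1}{19 + 21} = 2 + \frac{1}{40} = \frac{81}{40} \approx 2.025$)
$v{\left(Y \right)} = \frac{81 Y}{40}$
$\frac{Q{\left(-15 - 4 \right)}}{v{\left(l \right)}} = \frac{\left(-7\right) \left(-15 - 4\right)}{\frac{81}{40} \cdot 8} = \frac{\left(-7\right) \left(-15 - 4\right)}{\frac{81}{5}} = \left(-7\right) \left(-19\right) \frac{5}{81} = 133 \cdot \frac{5}{81} = \frac{665}{81}$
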